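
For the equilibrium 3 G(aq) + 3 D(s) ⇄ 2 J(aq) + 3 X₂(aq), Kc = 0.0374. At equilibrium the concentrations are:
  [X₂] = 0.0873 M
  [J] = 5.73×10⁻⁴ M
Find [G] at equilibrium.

(D is a pure solid — omitted from Kc.)
At equilibrium, Kc = [J]²·[X₂]³ / [G]³ = 0.0374.
(5.73×10⁻⁴)²·(0.0873)³ / ([G])³ = 0.0374
[G]³ = 5.84×10⁻⁹ ⇒ [G] = 0.00180 M

[G] = 0.00180 M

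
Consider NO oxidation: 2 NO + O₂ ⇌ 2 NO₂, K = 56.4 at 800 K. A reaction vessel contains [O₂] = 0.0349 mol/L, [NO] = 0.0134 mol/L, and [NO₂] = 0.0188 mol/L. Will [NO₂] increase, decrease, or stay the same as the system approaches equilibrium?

stay the same

Q = [NO₂]² / ([NO]²·[O₂]) = (0.0188)² / ((0.0134)²·(0.0349)) = 56.4
Q = 56.4 = K; the system is at equilibrium.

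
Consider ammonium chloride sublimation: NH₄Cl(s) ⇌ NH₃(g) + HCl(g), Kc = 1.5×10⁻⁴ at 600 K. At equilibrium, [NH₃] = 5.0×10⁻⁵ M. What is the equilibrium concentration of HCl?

(NH₄Cl is a pure solid — omitted from Kc.)
At equilibrium, Kc = [NH₃]·[HCl] = 1.5×10⁻⁴.
(5.0×10⁻⁵)·([HCl]) = 1.5×10⁻⁴
[HCl] = 3.00 = 3.0 M

[HCl] = 3.0 M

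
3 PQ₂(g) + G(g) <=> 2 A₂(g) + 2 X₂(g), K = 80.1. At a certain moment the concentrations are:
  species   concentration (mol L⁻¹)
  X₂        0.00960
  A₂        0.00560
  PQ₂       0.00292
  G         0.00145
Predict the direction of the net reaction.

neither direction; the system is at equilibrium

Q = [A₂]²·[X₂]² / ([PQ₂]³·[G]) = (0.00560)²·(0.00960)² / ((0.00292)³·(0.00145)) = 80.1
Q = 80.1 = K, so the system is already at equilibrium.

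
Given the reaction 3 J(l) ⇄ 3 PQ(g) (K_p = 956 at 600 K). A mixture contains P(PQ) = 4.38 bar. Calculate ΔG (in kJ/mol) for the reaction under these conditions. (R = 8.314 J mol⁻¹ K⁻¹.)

(J is a pure liquid — omitted from Q_p.)
Q_p = P(PQ)³ = (4.38)³ = 84.0
ΔG = RT ln(Q_p/K_p) = (8.314 J mol⁻¹ K⁻¹)(600 K) × ln(84.0/956)
   = (4.988 kJ/mol)(-2.432) = -12.1 kJ/mol
ΔG < 0, so the forward reaction is spontaneous (proceeds forward).

ΔG = -12.1 kJ/mol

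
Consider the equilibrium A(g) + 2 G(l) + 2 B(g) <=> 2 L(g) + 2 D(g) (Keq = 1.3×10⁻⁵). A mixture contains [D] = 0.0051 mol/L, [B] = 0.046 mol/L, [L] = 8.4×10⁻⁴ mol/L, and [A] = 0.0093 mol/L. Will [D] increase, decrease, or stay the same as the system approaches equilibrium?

increase

(G is a pure liquid — omitted from Q.)
Q = [L]²·[D]² / ([A]·[B]²) = (8.4×10⁻⁴)²·(0.0051)² / ((0.0093)·(0.046)²) = 9.3×10⁻⁷
Q = 9.3×10⁻⁷ < Keq = 1.3×10⁻⁵: net forward reaction.
D is a product, so it increases.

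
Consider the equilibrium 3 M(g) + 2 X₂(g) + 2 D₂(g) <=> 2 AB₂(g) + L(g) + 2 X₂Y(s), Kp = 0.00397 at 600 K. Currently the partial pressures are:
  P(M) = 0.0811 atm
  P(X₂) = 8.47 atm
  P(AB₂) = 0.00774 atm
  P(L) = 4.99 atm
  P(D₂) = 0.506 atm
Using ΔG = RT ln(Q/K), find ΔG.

ΔG = 10.2 kJ/mol

(X₂Y is a pure solid — omitted from Qp.)
Qp = P(AB₂)²·P(L) / (P(M)³·P(X₂)²·P(D₂)²) = (0.00774)²·(4.99) / ((0.0811)³·(8.47)²·(0.506)²) = 0.0305
ΔG = RT ln(Qp/Kp) = (8.314 J mol⁻¹ K⁻¹)(600 K) × ln(0.0305/0.00397)
   = (4.988 kJ/mol)(2.039) = 10.2 kJ/mol
ΔG > 0, so the forward reaction is non-spontaneous (proceeds in reverse).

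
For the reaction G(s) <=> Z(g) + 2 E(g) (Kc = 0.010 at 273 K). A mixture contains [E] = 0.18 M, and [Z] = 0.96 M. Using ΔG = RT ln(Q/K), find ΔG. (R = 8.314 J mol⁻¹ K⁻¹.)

(G is a pure solid — omitted from Qc.)
Qc = [Z]·[E]² = (0.96)·(0.18)² = 0.0311
ΔG = RT ln(Qc/Kc) = (8.314 J mol⁻¹ K⁻¹)(273 K) × ln(0.0311/0.010)
   = (2.270 kJ/mol)(1.135) = 2.58 kJ/mol
ΔG > 0, so the forward reaction is non-spontaneous (proceeds in reverse).

ΔG = 2.58 kJ/mol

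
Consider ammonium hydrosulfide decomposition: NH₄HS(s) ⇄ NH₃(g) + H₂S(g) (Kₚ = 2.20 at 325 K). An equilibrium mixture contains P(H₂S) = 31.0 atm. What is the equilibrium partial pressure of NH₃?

(NH₄HS is a pure solid — omitted from Kₚ.)
At equilibrium, Kₚ = P(NH₃)·P(H₂S) = 2.20.
(P(NH₃))·(31.0) = 2.20
P(NH₃) = 0.0710 atm

P(NH₃) = 0.0710 atm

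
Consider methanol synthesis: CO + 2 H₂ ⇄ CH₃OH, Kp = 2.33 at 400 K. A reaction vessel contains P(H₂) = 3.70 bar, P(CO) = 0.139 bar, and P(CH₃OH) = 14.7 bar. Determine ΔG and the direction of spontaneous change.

ΔG = 3.99 kJ/mol; the forward reaction is non-spontaneous

Qp = P(CH₃OH) / (P(CO)·P(H₂)²) = (14.7) / ((0.139)·(3.70)²) = 7.73
ΔG = RT ln(Qp/Kp) = (8.314 J mol⁻¹ K⁻¹)(400 K) × ln(7.73/2.33)
   = (3.326 kJ/mol)(1.199) = 3.99 kJ/mol
ΔG > 0, so the forward reaction is non-spontaneous (proceeds in reverse).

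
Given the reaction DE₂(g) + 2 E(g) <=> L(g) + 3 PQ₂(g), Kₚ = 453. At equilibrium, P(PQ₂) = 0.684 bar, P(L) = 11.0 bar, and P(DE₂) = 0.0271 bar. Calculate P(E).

P(E) = 0.535 bar

At equilibrium, Kₚ = P(L)·P(PQ₂)³ / (P(DE₂)·P(E)²) = 453.
(11.0)·(0.684)³ / ((0.0271)·(P(E))²) = 453
P(E)² = 0.287 ⇒ P(E) = 0.535 bar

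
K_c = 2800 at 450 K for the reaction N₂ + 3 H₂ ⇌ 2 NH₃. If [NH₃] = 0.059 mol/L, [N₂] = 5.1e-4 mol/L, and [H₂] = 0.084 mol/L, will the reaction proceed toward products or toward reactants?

in the reverse direction

Q_c = [NH₃]² / ([N₂]·[H₂]³) = (0.059)² / ((5.1e-4)·(0.084)³) = 12000
Q_c = 12000 > K_c = 2800, so the reverse reaction proceeds.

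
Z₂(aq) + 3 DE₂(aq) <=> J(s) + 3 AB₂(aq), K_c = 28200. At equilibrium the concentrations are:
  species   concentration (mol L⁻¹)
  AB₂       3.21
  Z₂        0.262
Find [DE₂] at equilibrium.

(J is a pure solid — omitted from K_c.)
At equilibrium, K_c = [AB₂]³ / ([Z₂]·[DE₂]³) = 28200.
(3.21)³ / ((0.262)·([DE₂])³) = 28200
[DE₂]³ = 0.00448 ⇒ [DE₂] = 0.165 mol L⁻¹

[DE₂] = 0.165 mol L⁻¹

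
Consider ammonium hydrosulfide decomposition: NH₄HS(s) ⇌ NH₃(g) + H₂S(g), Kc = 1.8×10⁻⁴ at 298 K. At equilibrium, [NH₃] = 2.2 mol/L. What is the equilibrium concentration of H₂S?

[H₂S] = 8.2×10⁻⁵ mol/L

(NH₄HS is a pure solid — omitted from Kc.)
At equilibrium, Kc = [NH₃]·[H₂S] = 1.8×10⁻⁴.
(2.2)·([H₂S]) = 1.8×10⁻⁴
[H₂S] = 8.18×10⁻⁵ = 8.2×10⁻⁵ mol/L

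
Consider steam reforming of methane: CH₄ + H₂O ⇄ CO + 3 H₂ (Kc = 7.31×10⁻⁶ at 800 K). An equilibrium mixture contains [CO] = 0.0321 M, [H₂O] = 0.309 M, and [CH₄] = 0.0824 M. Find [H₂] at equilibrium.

At equilibrium, Kc = [CO]·[H₂]³ / ([CH₄]·[H₂O]) = 7.31×10⁻⁶.
(0.0321)·([H₂])³ / ((0.0824)·(0.309)) = 7.31×10⁻⁶
[H₂]³ = 5.80×10⁻⁶ ⇒ [H₂] = 0.0180 M

[H₂] = 0.0180 M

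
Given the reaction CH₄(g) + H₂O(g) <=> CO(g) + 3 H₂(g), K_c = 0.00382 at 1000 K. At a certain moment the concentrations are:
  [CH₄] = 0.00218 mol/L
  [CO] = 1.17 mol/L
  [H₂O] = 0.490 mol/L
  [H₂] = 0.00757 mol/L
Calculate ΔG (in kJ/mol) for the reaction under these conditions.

ΔG = -17.3 kJ/mol

Q_c = [CO]·[H₂]³ / ([CH₄]·[H₂O]) = (1.17)·(0.00757)³ / ((0.00218)·(0.490)) = 4.75×10⁻⁴
ΔG = RT ln(Q_c/K_c) = (8.314 J mol⁻¹ K⁻¹)(1000 K) × ln(4.75×10⁻⁴/0.00382)
   = (8.314 kJ/mol)(-2.085) = -17.3 kJ/mol
ΔG < 0, so the forward reaction is spontaneous (proceeds forward).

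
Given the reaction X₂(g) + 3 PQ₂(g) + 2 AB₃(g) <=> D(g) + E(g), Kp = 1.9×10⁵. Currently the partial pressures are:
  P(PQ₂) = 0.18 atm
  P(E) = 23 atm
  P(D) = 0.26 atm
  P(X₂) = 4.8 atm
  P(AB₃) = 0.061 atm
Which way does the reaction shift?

forward (toward products)

Qp = P(D)·P(E) / (P(X₂)·P(PQ₂)³·P(AB₃)²) = (0.26)·(23) / ((4.8)·(0.18)³·(0.061)²) = 57000
Qp = 57000 < Kp = 1.9×10⁵, so the forward reaction proceeds.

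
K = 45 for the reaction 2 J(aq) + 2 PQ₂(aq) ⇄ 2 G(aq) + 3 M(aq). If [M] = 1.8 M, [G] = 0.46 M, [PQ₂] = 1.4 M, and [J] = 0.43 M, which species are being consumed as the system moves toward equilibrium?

Q = [G]²·[M]³ / ([J]²·[PQ₂]²) = (0.46)²·(1.8)³ / ((0.43)²·(1.4)²) = 3.4
Q = 3.4 < K = 45: net forward reaction.

J, PQ₂ (reactants)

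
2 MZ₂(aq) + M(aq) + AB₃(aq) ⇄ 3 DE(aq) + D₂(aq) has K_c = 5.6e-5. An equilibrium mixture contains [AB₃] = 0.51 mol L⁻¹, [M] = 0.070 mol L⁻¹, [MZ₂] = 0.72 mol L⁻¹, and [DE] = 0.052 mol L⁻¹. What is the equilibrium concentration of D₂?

[D₂] = 0.0074 mol L⁻¹

At equilibrium, K_c = [DE]³·[D₂] / ([MZ₂]²·[M]·[AB₃]) = 5.6e-5.
(0.052)³·([D₂]) / ((0.72)²·(0.070)·(0.51)) = 5.6e-5
[D₂] = 0.00737 = 0.0074 mol L⁻¹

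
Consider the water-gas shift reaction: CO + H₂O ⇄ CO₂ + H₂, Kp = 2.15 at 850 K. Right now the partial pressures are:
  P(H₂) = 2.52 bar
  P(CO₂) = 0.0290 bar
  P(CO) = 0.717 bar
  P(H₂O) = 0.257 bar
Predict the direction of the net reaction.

toward products

Qp = P(CO₂)·P(H₂) / (P(CO)·P(H₂O)) = (0.0290)·(2.52) / ((0.717)·(0.257)) = 0.397
Qp = 0.397 < Kp = 2.15, so the forward reaction proceeds.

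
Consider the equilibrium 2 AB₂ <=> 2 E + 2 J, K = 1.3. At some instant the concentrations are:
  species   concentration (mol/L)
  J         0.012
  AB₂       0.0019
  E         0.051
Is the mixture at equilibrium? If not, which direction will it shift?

no; Q < K, reaction proceeds forward

Q = [E]²·[J]² / [AB₂]² = (0.051)²·(0.012)² / (0.0019)² = 0.10
Q = 0.10 < K = 1.3: net forward reaction.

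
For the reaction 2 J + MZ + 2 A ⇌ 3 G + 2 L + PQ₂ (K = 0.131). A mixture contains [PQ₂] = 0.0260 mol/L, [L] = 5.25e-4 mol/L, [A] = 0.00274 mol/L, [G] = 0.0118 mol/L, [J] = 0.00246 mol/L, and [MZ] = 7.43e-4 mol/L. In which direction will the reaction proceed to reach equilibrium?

to the left

Q = [G]³·[L]²·[PQ₂] / ([J]²·[MZ]·[A]²) = (0.0118)³·(5.25e-4)²·(0.0260) / ((0.00246)²·(7.43e-4)·(0.00274)²) = 0.349
Q = 0.349 > K = 0.131, so the reverse reaction proceeds.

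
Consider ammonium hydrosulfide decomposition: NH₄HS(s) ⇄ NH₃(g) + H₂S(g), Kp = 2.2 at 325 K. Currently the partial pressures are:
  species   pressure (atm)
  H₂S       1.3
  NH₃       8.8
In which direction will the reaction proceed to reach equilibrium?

to the left

(NH₄HS is a pure solid — omitted from Qp.)
Qp = P(NH₃)·P(H₂S) = (8.8)·(1.3) = 11
Qp = 11 > Kp = 2.2, so the reverse reaction proceeds.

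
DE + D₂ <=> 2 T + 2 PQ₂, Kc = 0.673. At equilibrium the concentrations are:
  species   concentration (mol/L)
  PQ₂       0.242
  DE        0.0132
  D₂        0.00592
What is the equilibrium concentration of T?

[T] = 0.0300 mol/L

At equilibrium, Kc = [T]²·[PQ₂]² / ([DE]·[D₂]) = 0.673.
([T])²·(0.242)² / ((0.0132)·(0.00592)) = 0.673
[T]² = 8.98e-4 ⇒ [T] = 0.0300 mol/L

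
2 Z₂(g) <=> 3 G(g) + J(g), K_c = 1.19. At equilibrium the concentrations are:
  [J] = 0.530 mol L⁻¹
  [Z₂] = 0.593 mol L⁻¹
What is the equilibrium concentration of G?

[G] = 0.924 mol L⁻¹

At equilibrium, K_c = [G]³·[J] / [Z₂]² = 1.19.
([G])³·(0.530) / (0.593)² = 1.19
[G]³ = 0.790 ⇒ [G] = 0.924 mol L⁻¹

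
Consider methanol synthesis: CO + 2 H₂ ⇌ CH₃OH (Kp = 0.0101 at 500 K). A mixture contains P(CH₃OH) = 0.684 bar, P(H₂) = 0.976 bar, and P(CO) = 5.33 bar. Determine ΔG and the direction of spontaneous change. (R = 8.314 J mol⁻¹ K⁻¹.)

Qp = P(CH₃OH) / (P(CO)·P(H₂)²) = (0.684) / ((5.33)·(0.976)²) = 0.135
ΔG = RT ln(Qp/Kp) = (8.314 J mol⁻¹ K⁻¹)(500 K) × ln(0.135/0.0101)
   = (4.157 kJ/mol)(2.593) = 10.8 kJ/mol
ΔG > 0, so the forward reaction is non-spontaneous (proceeds in reverse).

ΔG = 10.8 kJ/mol; the forward reaction is non-spontaneous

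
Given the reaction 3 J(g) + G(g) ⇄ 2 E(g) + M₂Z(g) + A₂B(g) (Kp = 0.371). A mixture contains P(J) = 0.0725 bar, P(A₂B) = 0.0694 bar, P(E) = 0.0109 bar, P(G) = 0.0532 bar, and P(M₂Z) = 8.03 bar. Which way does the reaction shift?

reverse (toward reactants)

Qp = P(E)²·P(M₂Z)·P(A₂B) / (P(J)³·P(G)) = (0.0109)²·(8.03)·(0.0694) / ((0.0725)³·(0.0532)) = 3.27
Qp = 3.27 > Kp = 0.371, so the reverse reaction proceeds.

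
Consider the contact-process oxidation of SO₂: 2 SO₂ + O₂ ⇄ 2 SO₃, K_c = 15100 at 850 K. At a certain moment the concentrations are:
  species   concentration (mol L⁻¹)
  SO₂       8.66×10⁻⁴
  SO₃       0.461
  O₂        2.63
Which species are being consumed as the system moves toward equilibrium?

SO₃ (products)

Q_c = [SO₃]² / ([SO₂]²·[O₂]) = (0.461)² / ((8.66×10⁻⁴)²·(2.63)) = 1.08×10⁵
Q_c = 1.08×10⁵ > K_c = 15100: net reverse reaction.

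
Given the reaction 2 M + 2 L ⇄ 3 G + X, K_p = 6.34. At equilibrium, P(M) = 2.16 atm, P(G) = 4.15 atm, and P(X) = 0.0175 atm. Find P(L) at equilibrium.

At equilibrium, K_p = P(G)³·P(X) / (P(M)²·P(L)²) = 6.34.
(4.15)³·(0.0175) / ((2.16)²·(P(L))²) = 6.34
P(L)² = 0.0423 ⇒ P(L) = 0.206 atm

P(L) = 0.206 atm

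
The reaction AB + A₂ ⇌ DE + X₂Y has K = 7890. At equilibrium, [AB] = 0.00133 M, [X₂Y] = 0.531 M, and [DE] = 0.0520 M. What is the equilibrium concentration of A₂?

[A₂] = 0.00263 M

At equilibrium, K = [DE]·[X₂Y] / ([AB]·[A₂]) = 7890.
(0.0520)·(0.531) / ((0.00133)·([A₂])) = 7890
[A₂] = 0.00263 M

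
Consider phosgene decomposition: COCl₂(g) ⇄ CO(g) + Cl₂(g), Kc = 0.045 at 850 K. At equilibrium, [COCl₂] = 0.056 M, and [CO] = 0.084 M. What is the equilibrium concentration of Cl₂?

At equilibrium, Kc = [CO]·[Cl₂] / [COCl₂] = 0.045.
(0.084)·([Cl₂]) / (0.056) = 0.045
[Cl₂] = 0.0300 = 0.030 M

[Cl₂] = 0.030 M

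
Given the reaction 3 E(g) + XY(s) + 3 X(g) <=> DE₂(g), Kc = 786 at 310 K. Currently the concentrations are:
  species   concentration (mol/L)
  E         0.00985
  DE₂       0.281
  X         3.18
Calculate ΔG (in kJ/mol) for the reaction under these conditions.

ΔG = 6.32 kJ/mol

(XY is a pure solid — omitted from Qc.)
Qc = [DE₂] / ([E]³·[X]³) = (0.281) / ((0.00985)³·(3.18)³) = 9140
ΔG = RT ln(Qc/Kc) = (8.314 J mol⁻¹ K⁻¹)(310 K) × ln(9140/786)
   = (2.577 kJ/mol)(2.453) = 6.32 kJ/mol
ΔG > 0, so the forward reaction is non-spontaneous (proceeds in reverse).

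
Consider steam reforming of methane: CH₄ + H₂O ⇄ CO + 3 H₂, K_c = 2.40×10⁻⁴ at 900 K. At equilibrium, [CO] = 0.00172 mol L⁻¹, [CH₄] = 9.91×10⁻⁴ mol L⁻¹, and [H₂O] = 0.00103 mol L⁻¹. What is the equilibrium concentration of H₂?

[H₂] = 0.00522 mol L⁻¹

At equilibrium, K_c = [CO]·[H₂]³ / ([CH₄]·[H₂O]) = 2.40×10⁻⁴.
(0.00172)·([H₂])³ / ((9.91×10⁻⁴)·(0.00103)) = 2.40×10⁻⁴
[H₂]³ = 1.42×10⁻⁷ ⇒ [H₂] = 0.00522 mol L⁻¹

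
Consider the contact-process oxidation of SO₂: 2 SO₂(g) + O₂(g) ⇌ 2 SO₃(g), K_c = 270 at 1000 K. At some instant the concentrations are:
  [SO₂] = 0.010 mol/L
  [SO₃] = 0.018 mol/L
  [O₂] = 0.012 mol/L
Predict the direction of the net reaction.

at equilibrium

Q_c = [SO₃]² / ([SO₂]²·[O₂]) = (0.018)² / ((0.010)²·(0.012)) = 270
Q_c = 270 = K_c, so the system is already at equilibrium.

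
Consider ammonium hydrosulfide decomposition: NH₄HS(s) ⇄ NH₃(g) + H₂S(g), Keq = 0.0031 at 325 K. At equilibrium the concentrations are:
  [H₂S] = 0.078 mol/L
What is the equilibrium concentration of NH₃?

[NH₃] = 0.040 mol/L

(NH₄HS is a pure solid — omitted from Keq.)
At equilibrium, Keq = [NH₃]·[H₂S] = 0.0031.
([NH₃])·(0.078) = 0.0031
[NH₃] = 0.0397 = 0.040 mol/L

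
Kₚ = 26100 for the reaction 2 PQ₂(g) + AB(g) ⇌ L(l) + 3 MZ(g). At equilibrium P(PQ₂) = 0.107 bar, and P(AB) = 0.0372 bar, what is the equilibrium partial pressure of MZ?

(L is a pure liquid — omitted from Kₚ.)
At equilibrium, Kₚ = P(MZ)³ / (P(PQ₂)²·P(AB)) = 26100.
(P(MZ))³ / ((0.107)²·(0.0372)) = 26100
P(MZ)³ = 11.1 ⇒ P(MZ) = 2.23 bar

P(MZ) = 2.23 bar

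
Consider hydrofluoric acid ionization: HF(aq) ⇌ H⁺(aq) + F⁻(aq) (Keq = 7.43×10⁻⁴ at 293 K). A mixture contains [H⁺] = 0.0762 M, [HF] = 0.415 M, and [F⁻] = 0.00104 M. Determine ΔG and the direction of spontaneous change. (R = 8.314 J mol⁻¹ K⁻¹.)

ΔG = -3.31 kJ/mol; the forward reaction is spontaneous

Q = [H⁺]·[F⁻] / [HF] = (0.0762)·(0.00104) / (0.415) = 1.91×10⁻⁴
ΔG = RT ln(Q/Keq) = (8.314 J mol⁻¹ K⁻¹)(293 K) × ln(1.91×10⁻⁴/7.43×10⁻⁴)
   = (2.436 kJ/mol)(-1.358) = -3.31 kJ/mol
ΔG < 0, so the forward reaction is spontaneous (proceeds forward).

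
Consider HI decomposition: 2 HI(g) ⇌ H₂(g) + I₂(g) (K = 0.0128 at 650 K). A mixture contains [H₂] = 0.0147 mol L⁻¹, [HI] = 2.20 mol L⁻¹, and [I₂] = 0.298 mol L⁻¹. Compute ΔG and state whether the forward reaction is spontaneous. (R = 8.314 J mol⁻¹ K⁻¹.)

Q = [H₂]·[I₂] / [HI]² = (0.0147)·(0.298) / (2.20)² = 9.05×10⁻⁴
ΔG = RT ln(Q/K) = (8.314 J mol⁻¹ K⁻¹)(650 K) × ln(9.05×10⁻⁴/0.0128)
   = (5.404 kJ/mol)(-2.649) = -14.3 kJ/mol
ΔG < 0, so the forward reaction is spontaneous (proceeds forward).

ΔG = -14.3 kJ/mol; the forward reaction is spontaneous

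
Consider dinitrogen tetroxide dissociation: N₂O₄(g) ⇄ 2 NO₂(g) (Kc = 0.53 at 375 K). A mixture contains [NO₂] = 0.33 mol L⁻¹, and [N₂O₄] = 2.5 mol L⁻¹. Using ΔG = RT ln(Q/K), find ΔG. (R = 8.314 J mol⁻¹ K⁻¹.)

ΔG = -7.79 kJ/mol

Qc = [NO₂]² / [N₂O₄] = (0.33)² / (2.5) = 0.0436
ΔG = RT ln(Qc/Kc) = (8.314 J mol⁻¹ K⁻¹)(375 K) × ln(0.0436/0.53)
   = (3.118 kJ/mol)(-2.498) = -7.79 kJ/mol
ΔG < 0, so the forward reaction is spontaneous (proceeds forward).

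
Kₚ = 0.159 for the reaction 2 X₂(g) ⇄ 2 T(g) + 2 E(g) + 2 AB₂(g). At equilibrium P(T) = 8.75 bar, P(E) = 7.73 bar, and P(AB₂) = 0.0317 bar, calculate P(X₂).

At equilibrium, Kₚ = P(T)²·P(E)²·P(AB₂)² / P(X₂)² = 0.159.
(8.75)²·(7.73)²·(0.0317)² / (P(X₂))² = 0.159
P(X₂)² = 28.9 ⇒ P(X₂) = 5.38 bar

P(X₂) = 5.38 bar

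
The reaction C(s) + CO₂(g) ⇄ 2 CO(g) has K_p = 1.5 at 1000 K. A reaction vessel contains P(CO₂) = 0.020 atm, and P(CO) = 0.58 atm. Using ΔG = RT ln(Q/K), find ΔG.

ΔG = 20.1 kJ/mol

(C is a pure solid — omitted from Q_p.)
Q_p = P(CO)² / P(CO₂) = (0.58)² / (0.020) = 16.8
ΔG = RT ln(Q_p/K_p) = (8.314 J mol⁻¹ K⁻¹)(1000 K) × ln(16.8/1.5)
   = (8.314 kJ/mol)(2.416) = 20.1 kJ/mol
ΔG > 0, so the forward reaction is non-spontaneous (proceeds in reverse).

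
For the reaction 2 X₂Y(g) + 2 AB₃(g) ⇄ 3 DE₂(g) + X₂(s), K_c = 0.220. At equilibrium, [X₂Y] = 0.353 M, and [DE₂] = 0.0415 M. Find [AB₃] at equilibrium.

(X₂ is a pure solid — omitted from K_c.)
At equilibrium, K_c = [DE₂]³ / ([X₂Y]²·[AB₃]²) = 0.220.
(0.0415)³ / ((0.353)²·([AB₃])²) = 0.220
[AB₃]² = 0.00261 ⇒ [AB₃] = 0.0511 M

[AB₃] = 0.0511 M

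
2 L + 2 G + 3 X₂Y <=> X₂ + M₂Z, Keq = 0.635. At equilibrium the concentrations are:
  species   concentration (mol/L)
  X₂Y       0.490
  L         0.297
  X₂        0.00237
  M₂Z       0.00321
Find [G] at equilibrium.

At equilibrium, Keq = [X₂]·[M₂Z] / ([L]²·[G]²·[X₂Y]³) = 0.635.
(0.00237)·(0.00321) / ((0.297)²·([G])²·(0.490)³) = 0.635
[G]² = 0.00115 ⇒ [G] = 0.0340 mol/L

[G] = 0.0340 mol/L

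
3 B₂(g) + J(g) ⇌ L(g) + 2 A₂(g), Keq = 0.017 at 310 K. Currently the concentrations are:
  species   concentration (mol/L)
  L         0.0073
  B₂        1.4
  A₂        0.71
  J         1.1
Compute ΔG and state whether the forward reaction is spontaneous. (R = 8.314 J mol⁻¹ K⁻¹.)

Q = [L]·[A₂]² / ([B₂]³·[J]) = (0.0073)·(0.71)² / ((1.4)³·(1.1)) = 0.00122
ΔG = RT ln(Q/Keq) = (8.314 J mol⁻¹ K⁻¹)(310 K) × ln(0.00122/0.017)
   = (2.577 kJ/mol)(-2.634) = -6.79 kJ/mol
ΔG < 0, so the forward reaction is spontaneous (proceeds forward).

ΔG = -6.79 kJ/mol; the forward reaction is spontaneous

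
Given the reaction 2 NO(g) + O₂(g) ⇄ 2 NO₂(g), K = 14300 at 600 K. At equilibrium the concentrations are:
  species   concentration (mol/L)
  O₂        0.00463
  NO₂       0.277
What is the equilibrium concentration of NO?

[NO] = 0.0340 mol/L

At equilibrium, K = [NO₂]² / ([NO]²·[O₂]) = 14300.
(0.277)² / (([NO])²·(0.00463)) = 14300
[NO]² = 0.00116 ⇒ [NO] = 0.0340 mol/L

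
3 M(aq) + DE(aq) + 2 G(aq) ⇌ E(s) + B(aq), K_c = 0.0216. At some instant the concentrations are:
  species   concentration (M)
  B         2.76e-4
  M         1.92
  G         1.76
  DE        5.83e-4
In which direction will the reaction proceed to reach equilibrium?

neither direction; the system is at equilibrium

(E is a pure solid — omitted from Q_c.)
Q_c = [B] / ([M]³·[DE]·[G]²) = (2.76e-4) / ((1.92)³·(5.83e-4)·(1.76)²) = 0.0216
Q_c = 0.0216 = K_c, so the system is already at equilibrium.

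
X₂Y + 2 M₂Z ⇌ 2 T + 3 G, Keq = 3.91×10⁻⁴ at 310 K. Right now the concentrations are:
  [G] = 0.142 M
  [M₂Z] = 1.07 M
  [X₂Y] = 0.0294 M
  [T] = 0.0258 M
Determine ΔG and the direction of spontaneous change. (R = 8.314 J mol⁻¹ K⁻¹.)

ΔG = -4.98 kJ/mol; the forward reaction is spontaneous

Q = [T]²·[G]³ / ([X₂Y]·[M₂Z]²) = (0.0258)²·(0.142)³ / ((0.0294)·(1.07)²) = 5.66×10⁻⁵
ΔG = RT ln(Q/Keq) = (8.314 J mol⁻¹ K⁻¹)(310 K) × ln(5.66×10⁻⁵/3.91×10⁻⁴)
   = (2.577 kJ/mol)(-1.933) = -4.98 kJ/mol
ΔG < 0, so the forward reaction is spontaneous (proceeds forward).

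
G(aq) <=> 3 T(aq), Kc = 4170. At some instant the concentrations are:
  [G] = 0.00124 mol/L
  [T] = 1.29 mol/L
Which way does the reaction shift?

Qc = [T]³ / [G] = (1.29)³ / (0.00124) = 1730
Qc = 1730 < Kc = 4170, so the forward reaction proceeds.

toward products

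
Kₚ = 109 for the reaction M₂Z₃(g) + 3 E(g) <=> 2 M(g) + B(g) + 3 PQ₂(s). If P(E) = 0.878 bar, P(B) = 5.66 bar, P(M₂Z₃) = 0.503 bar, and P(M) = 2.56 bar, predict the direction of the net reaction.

at equilibrium

(PQ₂ is a pure solid — omitted from Qₚ.)
Qₚ = P(M)²·P(B) / (P(M₂Z₃)·P(E)³) = (2.56)²·(5.66) / ((0.503)·(0.878)³) = 109
Qₚ = 109 = Kₚ, so the system is already at equilibrium.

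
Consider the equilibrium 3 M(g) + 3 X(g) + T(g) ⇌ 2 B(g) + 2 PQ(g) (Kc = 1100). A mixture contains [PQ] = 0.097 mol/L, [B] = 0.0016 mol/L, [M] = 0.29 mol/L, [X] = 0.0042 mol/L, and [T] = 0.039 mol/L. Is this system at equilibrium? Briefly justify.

no; Q < K, reaction proceeds forward

Qc = [B]²·[PQ]² / ([M]³·[X]³·[T]) = (0.0016)²·(0.097)² / ((0.29)³·(0.0042)³·(0.039)) = 340
Qc = 340 < Kc = 1100: net forward reaction.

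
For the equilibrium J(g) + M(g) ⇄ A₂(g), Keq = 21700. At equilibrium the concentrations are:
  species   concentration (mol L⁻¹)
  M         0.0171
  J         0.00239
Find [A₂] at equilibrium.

[A₂] = 0.887 mol L⁻¹

At equilibrium, Keq = [A₂] / ([J]·[M]) = 21700.
([A₂]) / ((0.00239)·(0.0171)) = 21700
[A₂] = 0.887 mol L⁻¹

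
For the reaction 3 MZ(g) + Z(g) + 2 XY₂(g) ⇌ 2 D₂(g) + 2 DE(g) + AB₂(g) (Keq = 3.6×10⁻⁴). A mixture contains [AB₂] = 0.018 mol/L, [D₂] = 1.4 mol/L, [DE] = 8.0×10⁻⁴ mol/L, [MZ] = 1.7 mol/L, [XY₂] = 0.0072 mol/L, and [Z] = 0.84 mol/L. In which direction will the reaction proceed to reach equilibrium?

in the forward direction

Q = [D₂]²·[DE]²·[AB₂] / ([MZ]³·[Z]·[XY₂]²) = (1.4)²·(8.0×10⁻⁴)²·(0.018) / ((1.7)³·(0.84)·(0.0072)²) = 1.1×10⁻⁴
Q = 1.1×10⁻⁴ < Keq = 3.6×10⁻⁴, so the forward reaction proceeds.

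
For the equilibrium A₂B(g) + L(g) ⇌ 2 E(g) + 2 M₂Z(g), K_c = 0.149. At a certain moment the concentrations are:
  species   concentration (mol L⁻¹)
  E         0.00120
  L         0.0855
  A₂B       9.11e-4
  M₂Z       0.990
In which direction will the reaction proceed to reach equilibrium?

forward (toward products)

Q_c = [E]²·[M₂Z]² / ([A₂B]·[L]) = (0.00120)²·(0.990)² / ((9.11e-4)·(0.0855)) = 0.0181
Q_c = 0.0181 < K_c = 0.149, so the forward reaction proceeds.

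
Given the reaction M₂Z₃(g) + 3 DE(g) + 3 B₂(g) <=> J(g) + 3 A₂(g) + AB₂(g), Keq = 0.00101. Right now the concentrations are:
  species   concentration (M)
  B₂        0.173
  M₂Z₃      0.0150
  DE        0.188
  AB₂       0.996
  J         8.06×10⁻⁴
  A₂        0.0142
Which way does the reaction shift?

reverse (toward reactants)

Q = [J]·[A₂]³·[AB₂] / ([M₂Z₃]·[DE]³·[B₂]³) = (8.06×10⁻⁴)·(0.0142)³·(0.996) / ((0.0150)·(0.188)³·(0.173)³) = 0.00445
Q = 0.00445 > Keq = 0.00101, so the reverse reaction proceeds.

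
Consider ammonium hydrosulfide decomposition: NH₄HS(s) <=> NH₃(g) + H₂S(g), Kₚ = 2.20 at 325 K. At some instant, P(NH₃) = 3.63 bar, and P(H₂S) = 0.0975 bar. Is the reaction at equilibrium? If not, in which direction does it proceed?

(NH₄HS is a pure solid — omitted from Qₚ.)
Qₚ = P(NH₃)·P(H₂S) = (3.63)·(0.0975) = 0.354
Qₚ = 0.354 < Kₚ = 2.20, so the forward reaction proceeds.

forward (toward products)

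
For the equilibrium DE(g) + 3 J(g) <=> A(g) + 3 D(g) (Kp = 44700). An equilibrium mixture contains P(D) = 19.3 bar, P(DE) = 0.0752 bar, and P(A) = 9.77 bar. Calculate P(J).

At equilibrium, Kp = P(A)·P(D)³ / (P(DE)·P(J)³) = 44700.
(9.77)·(19.3)³ / ((0.0752)·(P(J))³) = 44700
P(J)³ = 20.9 ⇒ P(J) = 2.75 bar

P(J) = 2.75 bar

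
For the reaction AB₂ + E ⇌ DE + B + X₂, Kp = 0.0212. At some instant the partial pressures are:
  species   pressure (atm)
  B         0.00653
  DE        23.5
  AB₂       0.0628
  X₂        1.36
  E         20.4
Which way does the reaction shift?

Qp = P(DE)·P(B)·P(X₂) / (P(AB₂)·P(E)) = (23.5)·(0.00653)·(1.36) / ((0.0628)·(20.4)) = 0.163
Qp = 0.163 > Kp = 0.0212, so the reverse reaction proceeds.

reverse (toward reactants)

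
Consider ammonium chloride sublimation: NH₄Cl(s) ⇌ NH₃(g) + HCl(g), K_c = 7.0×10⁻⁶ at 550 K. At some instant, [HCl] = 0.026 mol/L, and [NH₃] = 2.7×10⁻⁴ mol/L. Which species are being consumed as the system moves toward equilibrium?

none (at equilibrium)

(NH₄Cl is a pure solid — omitted from Q_c.)
Q_c = [NH₃]·[HCl] = (2.7×10⁻⁴)·(0.026) = 7.0×10⁻⁶
Q_c = 7.0×10⁻⁶ = K_c; the system is at equilibrium.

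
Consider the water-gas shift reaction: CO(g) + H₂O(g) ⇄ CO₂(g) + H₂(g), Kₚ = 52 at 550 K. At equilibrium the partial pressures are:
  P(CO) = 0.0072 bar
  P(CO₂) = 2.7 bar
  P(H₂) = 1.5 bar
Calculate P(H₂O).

P(H₂O) = 11 bar

At equilibrium, Kₚ = P(CO₂)·P(H₂) / (P(CO)·P(H₂O)) = 52.
(2.7)·(1.5) / ((0.0072)·(P(H₂O))) = 52
P(H₂O) = 10.8 = 11 bar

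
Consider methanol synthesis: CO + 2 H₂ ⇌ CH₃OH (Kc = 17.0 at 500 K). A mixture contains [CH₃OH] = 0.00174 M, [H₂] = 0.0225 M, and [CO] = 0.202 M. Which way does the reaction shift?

at equilibrium

Qc = [CH₃OH] / ([CO]·[H₂]²) = (0.00174) / ((0.202)·(0.0225)²) = 17.0
Qc = 17.0 = Kc, so the system is already at equilibrium.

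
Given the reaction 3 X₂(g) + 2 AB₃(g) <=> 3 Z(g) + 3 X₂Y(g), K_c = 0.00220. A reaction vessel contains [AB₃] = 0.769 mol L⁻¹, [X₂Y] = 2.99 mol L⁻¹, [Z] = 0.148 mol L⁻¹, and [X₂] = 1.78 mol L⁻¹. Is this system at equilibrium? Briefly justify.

no; Q > K, reaction proceeds in reverse

Q_c = [Z]³·[X₂Y]³ / ([X₂]³·[AB₃]²) = (0.148)³·(2.99)³ / ((1.78)³·(0.769)²) = 0.0260
Q_c = 0.0260 > K_c = 0.00220: net reverse reaction.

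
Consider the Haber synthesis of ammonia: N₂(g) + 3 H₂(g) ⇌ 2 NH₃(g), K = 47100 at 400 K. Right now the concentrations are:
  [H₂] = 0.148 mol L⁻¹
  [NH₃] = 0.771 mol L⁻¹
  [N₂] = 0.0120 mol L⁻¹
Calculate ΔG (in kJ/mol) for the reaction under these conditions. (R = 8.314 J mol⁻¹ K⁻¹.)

Q = [NH₃]² / ([N₂]·[H₂]³) = (0.771)² / ((0.0120)·(0.148)³) = 15300
ΔG = RT ln(Q/K) = (8.314 J mol⁻¹ K⁻¹)(400 K) × ln(15300/47100)
   = (3.326 kJ/mol)(-1.124) = -3.74 kJ/mol
ΔG < 0, so the forward reaction is spontaneous (proceeds forward).

ΔG = -3.74 kJ/mol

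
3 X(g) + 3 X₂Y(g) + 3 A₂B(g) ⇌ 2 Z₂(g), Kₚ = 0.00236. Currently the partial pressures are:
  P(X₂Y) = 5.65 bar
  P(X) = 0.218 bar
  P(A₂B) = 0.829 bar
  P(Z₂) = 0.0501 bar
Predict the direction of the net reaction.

Qₚ = P(Z₂)² / (P(X)³·P(X₂Y)³·P(A₂B)³) = (0.0501)² / ((0.218)³·(5.65)³·(0.829)³) = 0.00236
Qₚ = 0.00236 = Kₚ, so the system is already at equilibrium.

at equilibrium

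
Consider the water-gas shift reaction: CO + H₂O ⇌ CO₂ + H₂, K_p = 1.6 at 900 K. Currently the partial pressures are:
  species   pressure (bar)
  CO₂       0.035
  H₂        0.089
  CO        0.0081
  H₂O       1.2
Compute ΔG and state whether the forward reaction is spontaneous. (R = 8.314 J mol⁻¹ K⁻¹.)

Q_p = P(CO₂)·P(H₂) / (P(CO)·P(H₂O)) = (0.035)·(0.089) / ((0.0081)·(1.2)) = 0.320
ΔG = RT ln(Q_p/K_p) = (8.314 J mol⁻¹ K⁻¹)(900 K) × ln(0.320/1.6)
   = (7.483 kJ/mol)(-1.609) = -12.0 kJ/mol
ΔG < 0, so the forward reaction is spontaneous (proceeds forward).

ΔG = -12.0 kJ/mol; the forward reaction is spontaneous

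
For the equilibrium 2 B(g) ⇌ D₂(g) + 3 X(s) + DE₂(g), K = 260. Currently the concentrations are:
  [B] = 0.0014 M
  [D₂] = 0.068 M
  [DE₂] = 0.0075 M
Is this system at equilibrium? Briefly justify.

yes, at equilibrium

(X is a pure solid — omitted from Q.)
Q = [D₂]·[DE₂] / [B]² = (0.068)·(0.0075) / (0.0014)² = 260
Q = 260 = K; the system is at equilibrium.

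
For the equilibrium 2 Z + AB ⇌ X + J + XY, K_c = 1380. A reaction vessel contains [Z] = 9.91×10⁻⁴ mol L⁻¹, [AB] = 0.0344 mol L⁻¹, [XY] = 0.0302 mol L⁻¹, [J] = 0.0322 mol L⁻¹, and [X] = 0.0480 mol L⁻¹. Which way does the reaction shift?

Q_c = [X]·[J]·[XY] / ([Z]²·[AB]) = (0.0480)·(0.0322)·(0.0302) / ((9.91×10⁻⁴)²·(0.0344)) = 1380
Q_c = 1380 = K_c, so the system is already at equilibrium.

no net change (already at equilibrium)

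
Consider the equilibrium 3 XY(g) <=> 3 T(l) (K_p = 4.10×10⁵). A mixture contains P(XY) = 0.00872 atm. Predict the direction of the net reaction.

to the left

(T is a pure liquid — omitted from Q_p.)
Q_p = 1 / P(XY)³ = 1 / (0.00872)³ = 1.51×10⁶
Q_p = 1.51×10⁶ > K_p = 4.10×10⁵, so the reverse reaction proceeds.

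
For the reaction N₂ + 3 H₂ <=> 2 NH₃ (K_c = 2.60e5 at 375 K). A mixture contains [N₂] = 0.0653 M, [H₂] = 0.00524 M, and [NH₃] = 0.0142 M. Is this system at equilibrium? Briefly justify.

no; Q < K, reaction proceeds forward

Q_c = [NH₃]² / ([N₂]·[H₂]³) = (0.0142)² / ((0.0653)·(0.00524)³) = 21500
Q_c = 21500 < K_c = 2.60e5: net forward reaction.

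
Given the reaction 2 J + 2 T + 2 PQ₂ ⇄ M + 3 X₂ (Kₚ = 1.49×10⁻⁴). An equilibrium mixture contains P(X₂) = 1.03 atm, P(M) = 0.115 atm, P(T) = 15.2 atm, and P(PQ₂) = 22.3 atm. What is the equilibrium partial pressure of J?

At equilibrium, Kₚ = P(M)·P(X₂)³ / (P(J)²·P(T)²·P(PQ₂)²) = 1.49×10⁻⁴.
(0.115)·(1.03)³ / ((P(J))²·(15.2)²·(22.3)²) = 1.49×10⁻⁴
P(J)² = 0.00734 ⇒ P(J) = 0.0857 atm

P(J) = 0.0857 atm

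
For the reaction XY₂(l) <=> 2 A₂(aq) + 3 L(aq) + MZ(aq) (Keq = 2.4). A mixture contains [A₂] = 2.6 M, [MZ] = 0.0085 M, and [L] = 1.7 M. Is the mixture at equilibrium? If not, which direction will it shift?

no; Q < K, reaction proceeds forward

(XY₂ is a pure liquid — omitted from Q.)
Q = [A₂]²·[L]³·[MZ] = (2.6)²·(1.7)³·(0.0085) = 0.28
Q = 0.28 < Keq = 2.4: net forward reaction.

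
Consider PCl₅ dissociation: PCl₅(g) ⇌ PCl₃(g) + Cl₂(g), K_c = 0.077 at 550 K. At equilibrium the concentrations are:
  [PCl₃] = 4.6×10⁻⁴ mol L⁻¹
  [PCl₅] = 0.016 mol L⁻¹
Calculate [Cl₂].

At equilibrium, K_c = [PCl₃]·[Cl₂] / [PCl₅] = 0.077.
(4.6×10⁻⁴)·([Cl₂]) / (0.016) = 0.077
[Cl₂] = 2.68 = 2.7 mol L⁻¹

[Cl₂] = 2.7 mol L⁻¹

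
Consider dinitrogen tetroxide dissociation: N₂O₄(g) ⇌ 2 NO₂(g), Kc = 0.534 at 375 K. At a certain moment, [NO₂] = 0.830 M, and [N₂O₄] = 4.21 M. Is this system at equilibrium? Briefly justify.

no; Q < K, reaction proceeds forward

Qc = [NO₂]² / [N₂O₄] = (0.830)² / (4.21) = 0.164
Qc = 0.164 < Kc = 0.534: net forward reaction.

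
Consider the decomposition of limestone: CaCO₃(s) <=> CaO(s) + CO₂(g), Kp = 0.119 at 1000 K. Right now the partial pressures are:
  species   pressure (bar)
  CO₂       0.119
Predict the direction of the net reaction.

(CaCO₃, CaO are pure solids — omitted from Qp.)
Qp = P(CO₂) = 0.119
Qp = 0.119 = Kp, so the system is already at equilibrium.

no net change (already at equilibrium)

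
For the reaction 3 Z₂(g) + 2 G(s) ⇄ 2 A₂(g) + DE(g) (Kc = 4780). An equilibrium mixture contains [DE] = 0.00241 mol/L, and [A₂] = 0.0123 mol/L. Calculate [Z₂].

(G is a pure solid — omitted from Kc.)
At equilibrium, Kc = [A₂]²·[DE] / [Z₂]³ = 4780.
(0.0123)²·(0.00241) / ([Z₂])³ = 4780
[Z₂]³ = 7.63×10⁻¹¹ ⇒ [Z₂] = 4.24×10⁻⁴ mol/L

[Z₂] = 4.24×10⁻⁴ mol/L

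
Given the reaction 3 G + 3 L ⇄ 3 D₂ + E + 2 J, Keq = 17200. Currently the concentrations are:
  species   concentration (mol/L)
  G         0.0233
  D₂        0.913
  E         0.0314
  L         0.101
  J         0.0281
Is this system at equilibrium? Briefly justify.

Q = [D₂]³·[E]·[J]² / ([G]³·[L]³) = (0.913)³·(0.0314)·(0.0281)² / ((0.0233)³·(0.101)³) = 1450
Q = 1450 < Keq = 17200: net forward reaction.

no; Q < K, reaction proceeds forward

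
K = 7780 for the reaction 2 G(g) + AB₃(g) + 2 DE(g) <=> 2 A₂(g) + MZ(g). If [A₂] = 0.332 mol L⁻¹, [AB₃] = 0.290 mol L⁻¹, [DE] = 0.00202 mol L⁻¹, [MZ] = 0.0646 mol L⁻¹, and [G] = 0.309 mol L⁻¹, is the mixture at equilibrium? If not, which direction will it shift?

no; Q > K, reaction proceeds in reverse

Q = [A₂]²·[MZ] / ([G]²·[AB₃]·[DE]²) = (0.332)²·(0.0646) / ((0.309)²·(0.290)·(0.00202)²) = 63000
Q = 63000 > K = 7780: net reverse reaction.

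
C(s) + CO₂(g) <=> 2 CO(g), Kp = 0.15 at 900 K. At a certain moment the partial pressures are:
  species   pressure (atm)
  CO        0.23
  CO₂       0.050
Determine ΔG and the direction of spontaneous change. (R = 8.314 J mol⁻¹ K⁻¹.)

ΔG = 14.6 kJ/mol; the forward reaction is non-spontaneous

(C is a pure solid — omitted from Qp.)
Qp = P(CO)² / P(CO₂) = (0.23)² / (0.050) = 1.06
ΔG = RT ln(Qp/Kp) = (8.314 J mol⁻¹ K⁻¹)(900 K) × ln(1.06/0.15)
   = (7.483 kJ/mol)(1.955) = 14.6 kJ/mol
ΔG > 0, so the forward reaction is non-spontaneous (proceeds in reverse).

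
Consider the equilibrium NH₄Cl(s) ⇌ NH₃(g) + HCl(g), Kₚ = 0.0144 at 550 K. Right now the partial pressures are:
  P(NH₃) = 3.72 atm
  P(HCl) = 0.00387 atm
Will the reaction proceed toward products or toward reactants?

no net change (already at equilibrium)

(NH₄Cl is a pure solid — omitted from Qₚ.)
Qₚ = P(NH₃)·P(HCl) = (3.72)·(0.00387) = 0.0144
Qₚ = 0.0144 = Kₚ, so the system is already at equilibrium.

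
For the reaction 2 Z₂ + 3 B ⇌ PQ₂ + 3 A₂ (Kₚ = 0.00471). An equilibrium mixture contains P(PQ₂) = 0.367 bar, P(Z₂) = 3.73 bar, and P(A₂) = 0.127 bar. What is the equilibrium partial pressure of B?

At equilibrium, Kₚ = P(PQ₂)·P(A₂)³ / (P(Z₂)²·P(B)³) = 0.00471.
(0.367)·(0.127)³ / ((3.73)²·(P(B))³) = 0.00471
P(B)³ = 0.0115 ⇒ P(B) = 0.226 bar

P(B) = 0.226 bar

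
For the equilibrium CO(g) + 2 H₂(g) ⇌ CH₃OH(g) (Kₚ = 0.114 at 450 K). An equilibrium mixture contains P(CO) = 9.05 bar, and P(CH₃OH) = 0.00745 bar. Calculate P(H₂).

At equilibrium, Kₚ = P(CH₃OH) / (P(CO)·P(H₂)²) = 0.114.
(0.00745) / ((9.05)·(P(H₂))²) = 0.114
P(H₂)² = 0.00722 ⇒ P(H₂) = 0.0850 bar

P(H₂) = 0.0850 bar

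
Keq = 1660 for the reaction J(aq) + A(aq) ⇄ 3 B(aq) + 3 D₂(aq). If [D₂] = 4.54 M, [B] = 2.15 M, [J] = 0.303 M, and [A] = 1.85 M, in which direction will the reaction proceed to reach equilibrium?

Q = [B]³·[D₂]³ / ([J]·[A]) = (2.15)³·(4.54)³ / ((0.303)·(1.85)) = 1660
Q = 1660 = Keq, so the system is already at equilibrium.

no net change (already at equilibrium)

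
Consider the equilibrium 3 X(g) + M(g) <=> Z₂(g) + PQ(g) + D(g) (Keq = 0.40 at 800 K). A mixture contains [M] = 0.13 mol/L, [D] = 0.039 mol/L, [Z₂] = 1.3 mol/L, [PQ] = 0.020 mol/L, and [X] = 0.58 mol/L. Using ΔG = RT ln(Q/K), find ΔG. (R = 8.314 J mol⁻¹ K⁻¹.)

Q = [Z₂]·[PQ]·[D] / ([X]³·[M]) = (1.3)·(0.020)·(0.039) / ((0.58)³·(0.13)) = 0.0400
ΔG = RT ln(Q/Keq) = (8.314 J mol⁻¹ K⁻¹)(800 K) × ln(0.0400/0.40)
   = (6.651 kJ/mol)(-2.303) = -15.3 kJ/mol
ΔG < 0, so the forward reaction is spontaneous (proceeds forward).

ΔG = -15.3 kJ/mol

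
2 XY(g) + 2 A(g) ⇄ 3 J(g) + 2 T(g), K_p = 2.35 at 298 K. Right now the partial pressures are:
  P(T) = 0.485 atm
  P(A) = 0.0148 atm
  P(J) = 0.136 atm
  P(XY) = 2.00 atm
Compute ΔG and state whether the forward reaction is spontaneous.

ΔG = -3.09 kJ/mol; the forward reaction is spontaneous

Q_p = P(J)³·P(T)² / (P(XY)²·P(A)²) = (0.136)³·(0.485)² / ((2.00)²·(0.0148)²) = 0.675
ΔG = RT ln(Q_p/K_p) = (8.314 J mol⁻¹ K⁻¹)(298 K) × ln(0.675/2.35)
   = (2.478 kJ/mol)(-1.247) = -3.09 kJ/mol
ΔG < 0, so the forward reaction is spontaneous (proceeds forward).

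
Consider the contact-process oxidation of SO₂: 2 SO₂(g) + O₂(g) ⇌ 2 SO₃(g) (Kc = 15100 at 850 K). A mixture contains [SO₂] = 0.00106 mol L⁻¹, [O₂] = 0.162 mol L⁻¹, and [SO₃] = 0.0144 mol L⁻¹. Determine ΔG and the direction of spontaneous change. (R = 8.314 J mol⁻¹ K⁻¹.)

ΔG = -18.3 kJ/mol; the forward reaction is spontaneous

Qc = [SO₃]² / ([SO₂]²·[O₂]) = (0.0144)² / ((0.00106)²·(0.162)) = 1140
ΔG = RT ln(Qc/Kc) = (8.314 J mol⁻¹ K⁻¹)(850 K) × ln(1140/15100)
   = (7.067 kJ/mol)(-2.584) = -18.3 kJ/mol
ΔG < 0, so the forward reaction is spontaneous (proceeds forward).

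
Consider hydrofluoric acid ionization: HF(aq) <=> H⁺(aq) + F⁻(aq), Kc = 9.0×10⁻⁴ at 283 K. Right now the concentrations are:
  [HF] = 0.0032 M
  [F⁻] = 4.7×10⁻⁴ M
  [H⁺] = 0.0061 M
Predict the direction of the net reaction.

at equilibrium

Qc = [H⁺]·[F⁻] / [HF] = (0.0061)·(4.7×10⁻⁴) / (0.0032) = 9.0×10⁻⁴
Qc = 9.0×10⁻⁴ = Kc, so the system is already at equilibrium.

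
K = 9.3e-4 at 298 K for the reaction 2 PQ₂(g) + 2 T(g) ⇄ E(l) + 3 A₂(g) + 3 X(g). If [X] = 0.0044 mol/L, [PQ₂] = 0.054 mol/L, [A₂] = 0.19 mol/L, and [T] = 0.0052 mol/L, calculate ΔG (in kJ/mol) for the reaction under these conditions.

(E is a pure liquid — omitted from Q.)
Q = [A₂]³·[X]³ / ([PQ₂]²·[T]²) = (0.19)³·(0.0044)³ / ((0.054)²·(0.0052)²) = 0.00741
ΔG = RT ln(Q/K) = (8.314 J mol⁻¹ K⁻¹)(298 K) × ln(0.00741/9.3e-4)
   = (2.478 kJ/mol)(2.075) = 5.14 kJ/mol
ΔG > 0, so the forward reaction is non-spontaneous (proceeds in reverse).

ΔG = 5.14 kJ/mol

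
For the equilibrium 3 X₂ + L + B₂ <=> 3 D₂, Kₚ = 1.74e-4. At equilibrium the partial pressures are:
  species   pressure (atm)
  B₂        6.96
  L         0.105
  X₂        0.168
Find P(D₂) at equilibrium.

P(D₂) = 0.00845 atm

At equilibrium, Kₚ = P(D₂)³ / (P(X₂)³·P(L)·P(B₂)) = 1.74e-4.
(P(D₂))³ / ((0.168)³·(0.105)·(6.96)) = 1.74e-4
P(D₂)³ = 6.03e-7 ⇒ P(D₂) = 0.00845 atm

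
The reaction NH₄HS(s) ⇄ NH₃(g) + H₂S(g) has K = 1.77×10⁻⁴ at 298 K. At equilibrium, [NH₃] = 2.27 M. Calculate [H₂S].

(NH₄HS is a pure solid — omitted from K.)
At equilibrium, K = [NH₃]·[H₂S] = 1.77×10⁻⁴.
(2.27)·([H₂S]) = 1.77×10⁻⁴
[H₂S] = 7.80×10⁻⁵ M

[H₂S] = 7.80×10⁻⁵ M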